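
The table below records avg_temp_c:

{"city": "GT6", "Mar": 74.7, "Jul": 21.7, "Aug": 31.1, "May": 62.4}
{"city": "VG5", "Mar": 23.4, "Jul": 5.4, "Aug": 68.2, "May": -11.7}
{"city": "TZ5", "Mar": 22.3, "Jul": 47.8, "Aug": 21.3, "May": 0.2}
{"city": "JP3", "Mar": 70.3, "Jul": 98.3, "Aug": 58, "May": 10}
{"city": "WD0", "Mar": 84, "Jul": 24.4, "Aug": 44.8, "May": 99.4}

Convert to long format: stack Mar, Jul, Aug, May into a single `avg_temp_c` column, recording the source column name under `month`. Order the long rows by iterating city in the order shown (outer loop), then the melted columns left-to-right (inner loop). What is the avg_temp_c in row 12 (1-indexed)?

20 rows total (5 × 4). Row 12: index ⌊(12-1)/4⌋ = 2 into city → TZ5; (12-1) mod 4 = 3 into the melted columns → May.
So row 12 is (TZ5, May, 0.2); avg_temp_c = 0.2.

0.2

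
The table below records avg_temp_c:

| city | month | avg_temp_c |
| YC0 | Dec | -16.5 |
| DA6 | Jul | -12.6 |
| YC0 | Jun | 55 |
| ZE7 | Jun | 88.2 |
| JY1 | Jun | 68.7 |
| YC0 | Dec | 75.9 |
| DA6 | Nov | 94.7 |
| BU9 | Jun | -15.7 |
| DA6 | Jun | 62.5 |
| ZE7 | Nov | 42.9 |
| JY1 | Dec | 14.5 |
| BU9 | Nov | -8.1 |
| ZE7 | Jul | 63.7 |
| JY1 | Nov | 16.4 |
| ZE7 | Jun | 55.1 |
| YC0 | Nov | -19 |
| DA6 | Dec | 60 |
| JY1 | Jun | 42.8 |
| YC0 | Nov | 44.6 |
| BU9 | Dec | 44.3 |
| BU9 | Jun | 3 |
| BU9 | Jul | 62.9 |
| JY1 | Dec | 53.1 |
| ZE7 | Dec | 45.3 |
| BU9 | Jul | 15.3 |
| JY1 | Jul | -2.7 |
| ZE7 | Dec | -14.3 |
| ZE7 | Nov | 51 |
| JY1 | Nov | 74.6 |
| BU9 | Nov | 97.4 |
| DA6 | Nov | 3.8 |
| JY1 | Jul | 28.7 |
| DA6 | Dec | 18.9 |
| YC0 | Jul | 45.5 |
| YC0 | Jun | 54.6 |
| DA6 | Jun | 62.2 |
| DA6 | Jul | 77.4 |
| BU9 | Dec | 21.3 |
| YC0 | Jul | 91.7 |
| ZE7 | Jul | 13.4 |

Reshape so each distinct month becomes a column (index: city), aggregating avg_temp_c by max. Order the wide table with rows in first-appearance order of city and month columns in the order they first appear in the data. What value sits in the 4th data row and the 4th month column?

With rows in first-appearance order of city, row 4 is city=JY1. month columns in first-appearance order: Dec, Jul, Jun, Nov; column 4 is Nov.
Long rows with city=JY1, month=Nov: max(16.4, 74.6) = 74.6.

74.6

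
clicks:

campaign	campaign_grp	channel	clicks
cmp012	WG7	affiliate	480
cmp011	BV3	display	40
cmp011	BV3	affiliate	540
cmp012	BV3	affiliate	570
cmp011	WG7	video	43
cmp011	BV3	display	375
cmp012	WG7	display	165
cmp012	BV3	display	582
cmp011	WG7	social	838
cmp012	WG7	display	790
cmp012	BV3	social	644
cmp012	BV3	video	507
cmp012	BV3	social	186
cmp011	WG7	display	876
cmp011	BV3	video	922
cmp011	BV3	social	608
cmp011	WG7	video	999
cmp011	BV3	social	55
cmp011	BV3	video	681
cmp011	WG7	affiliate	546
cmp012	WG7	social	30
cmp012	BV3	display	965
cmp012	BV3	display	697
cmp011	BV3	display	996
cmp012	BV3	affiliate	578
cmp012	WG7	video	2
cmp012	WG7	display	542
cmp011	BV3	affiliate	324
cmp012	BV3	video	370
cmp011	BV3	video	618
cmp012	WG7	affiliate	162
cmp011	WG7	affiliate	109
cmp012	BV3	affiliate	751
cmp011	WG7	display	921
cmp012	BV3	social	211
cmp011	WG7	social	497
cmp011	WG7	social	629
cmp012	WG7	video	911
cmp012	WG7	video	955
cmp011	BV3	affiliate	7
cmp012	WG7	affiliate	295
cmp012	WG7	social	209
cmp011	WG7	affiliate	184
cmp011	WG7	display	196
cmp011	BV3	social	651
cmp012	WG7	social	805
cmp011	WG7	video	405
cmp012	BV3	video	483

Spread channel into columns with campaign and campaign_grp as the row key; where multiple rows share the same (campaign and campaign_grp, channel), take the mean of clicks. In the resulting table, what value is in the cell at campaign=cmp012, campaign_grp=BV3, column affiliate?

Rows with campaign=cmp012, campaign_grp=BV3 and channel=affiliate: clicks values are 570, 578, 751.
(570 + 578 + 751) / 3 = 633.

633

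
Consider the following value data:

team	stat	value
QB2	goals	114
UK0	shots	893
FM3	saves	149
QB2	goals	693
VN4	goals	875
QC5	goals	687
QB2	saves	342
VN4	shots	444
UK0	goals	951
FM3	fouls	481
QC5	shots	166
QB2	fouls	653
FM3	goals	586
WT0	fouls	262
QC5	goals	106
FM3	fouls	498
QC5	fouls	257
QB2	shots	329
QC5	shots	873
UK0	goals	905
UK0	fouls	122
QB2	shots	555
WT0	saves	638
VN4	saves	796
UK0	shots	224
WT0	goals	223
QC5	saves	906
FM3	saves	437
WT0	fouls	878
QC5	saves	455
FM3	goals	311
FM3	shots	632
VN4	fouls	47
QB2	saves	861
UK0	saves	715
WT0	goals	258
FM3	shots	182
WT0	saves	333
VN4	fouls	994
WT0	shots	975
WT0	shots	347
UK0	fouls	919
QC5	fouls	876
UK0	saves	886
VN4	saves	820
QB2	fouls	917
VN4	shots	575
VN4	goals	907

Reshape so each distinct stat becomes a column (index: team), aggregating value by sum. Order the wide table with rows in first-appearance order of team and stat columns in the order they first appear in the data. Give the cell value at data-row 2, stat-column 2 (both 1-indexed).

With rows in first-appearance order of team, row 2 is team=UK0. stat columns in first-appearance order: goals, shots, saves, fouls; column 2 is shots.
Long rows with team=UK0, stat=shots: 893 + 224 = 1117.

1117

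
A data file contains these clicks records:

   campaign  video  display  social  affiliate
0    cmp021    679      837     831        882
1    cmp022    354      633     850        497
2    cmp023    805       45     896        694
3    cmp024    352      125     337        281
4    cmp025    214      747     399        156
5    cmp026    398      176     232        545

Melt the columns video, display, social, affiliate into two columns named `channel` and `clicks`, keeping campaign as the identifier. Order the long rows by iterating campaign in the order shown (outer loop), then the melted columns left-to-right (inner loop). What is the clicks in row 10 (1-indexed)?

24 rows total (6 × 4). Row 10: index ⌊(10-1)/4⌋ = 2 into campaign → cmp023; (10-1) mod 4 = 1 into the melted columns → display.
So row 10 is (cmp023, display, 45); clicks = 45.

45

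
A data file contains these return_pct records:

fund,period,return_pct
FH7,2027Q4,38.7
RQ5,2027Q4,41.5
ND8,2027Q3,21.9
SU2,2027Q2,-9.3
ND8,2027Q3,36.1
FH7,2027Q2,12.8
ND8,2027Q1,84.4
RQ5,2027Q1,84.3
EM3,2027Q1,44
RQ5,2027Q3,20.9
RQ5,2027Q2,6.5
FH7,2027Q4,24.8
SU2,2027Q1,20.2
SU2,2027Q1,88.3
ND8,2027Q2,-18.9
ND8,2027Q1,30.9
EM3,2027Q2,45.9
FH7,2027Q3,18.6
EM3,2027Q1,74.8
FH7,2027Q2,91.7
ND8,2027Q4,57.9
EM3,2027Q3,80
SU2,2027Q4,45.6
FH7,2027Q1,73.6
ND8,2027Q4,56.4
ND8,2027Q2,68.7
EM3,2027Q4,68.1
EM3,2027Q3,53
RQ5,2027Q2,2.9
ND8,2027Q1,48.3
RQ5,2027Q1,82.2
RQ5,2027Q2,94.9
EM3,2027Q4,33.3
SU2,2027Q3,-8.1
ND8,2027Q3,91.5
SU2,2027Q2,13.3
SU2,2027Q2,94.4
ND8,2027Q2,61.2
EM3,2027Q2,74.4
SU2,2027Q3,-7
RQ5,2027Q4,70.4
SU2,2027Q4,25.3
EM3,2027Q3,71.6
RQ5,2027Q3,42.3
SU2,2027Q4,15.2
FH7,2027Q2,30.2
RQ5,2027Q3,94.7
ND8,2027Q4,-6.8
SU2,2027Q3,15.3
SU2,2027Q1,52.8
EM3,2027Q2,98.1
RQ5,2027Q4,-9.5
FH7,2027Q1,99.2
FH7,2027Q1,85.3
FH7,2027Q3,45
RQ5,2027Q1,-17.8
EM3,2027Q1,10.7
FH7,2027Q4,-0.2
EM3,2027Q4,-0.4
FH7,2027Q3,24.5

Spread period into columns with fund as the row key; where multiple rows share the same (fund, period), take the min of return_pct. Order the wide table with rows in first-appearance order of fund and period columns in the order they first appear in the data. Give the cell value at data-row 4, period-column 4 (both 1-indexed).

With rows in first-appearance order of fund, row 4 is fund=SU2. period columns in first-appearance order: 2027Q4, 2027Q3, 2027Q2, 2027Q1; column 4 is 2027Q1.
Long rows with fund=SU2, period=2027Q1: min(20.2, 88.3, 52.8) = 20.2.

20.2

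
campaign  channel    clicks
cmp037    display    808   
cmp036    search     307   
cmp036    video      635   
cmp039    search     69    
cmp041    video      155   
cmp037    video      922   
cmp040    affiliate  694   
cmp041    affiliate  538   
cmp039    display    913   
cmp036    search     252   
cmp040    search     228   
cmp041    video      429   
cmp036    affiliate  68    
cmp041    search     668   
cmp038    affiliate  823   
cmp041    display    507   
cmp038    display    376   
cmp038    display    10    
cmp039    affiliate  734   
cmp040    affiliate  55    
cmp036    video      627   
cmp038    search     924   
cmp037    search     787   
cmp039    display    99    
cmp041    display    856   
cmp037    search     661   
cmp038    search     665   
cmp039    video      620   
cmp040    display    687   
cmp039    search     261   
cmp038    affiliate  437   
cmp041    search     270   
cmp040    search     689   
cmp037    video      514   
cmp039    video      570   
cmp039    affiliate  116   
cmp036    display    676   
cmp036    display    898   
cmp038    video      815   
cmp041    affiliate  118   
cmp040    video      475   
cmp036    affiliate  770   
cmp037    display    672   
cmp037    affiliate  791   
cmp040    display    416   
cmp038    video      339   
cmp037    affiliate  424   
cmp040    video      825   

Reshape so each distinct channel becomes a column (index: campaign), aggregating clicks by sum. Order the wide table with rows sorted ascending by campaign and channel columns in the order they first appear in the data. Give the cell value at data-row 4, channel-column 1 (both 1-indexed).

With rows sorted ascending by campaign, row 4 is campaign=cmp039. channel columns in first-appearance order: display, search, video, affiliate; column 1 is display.
Long rows with campaign=cmp039, channel=display: 913 + 99 = 1012.

1012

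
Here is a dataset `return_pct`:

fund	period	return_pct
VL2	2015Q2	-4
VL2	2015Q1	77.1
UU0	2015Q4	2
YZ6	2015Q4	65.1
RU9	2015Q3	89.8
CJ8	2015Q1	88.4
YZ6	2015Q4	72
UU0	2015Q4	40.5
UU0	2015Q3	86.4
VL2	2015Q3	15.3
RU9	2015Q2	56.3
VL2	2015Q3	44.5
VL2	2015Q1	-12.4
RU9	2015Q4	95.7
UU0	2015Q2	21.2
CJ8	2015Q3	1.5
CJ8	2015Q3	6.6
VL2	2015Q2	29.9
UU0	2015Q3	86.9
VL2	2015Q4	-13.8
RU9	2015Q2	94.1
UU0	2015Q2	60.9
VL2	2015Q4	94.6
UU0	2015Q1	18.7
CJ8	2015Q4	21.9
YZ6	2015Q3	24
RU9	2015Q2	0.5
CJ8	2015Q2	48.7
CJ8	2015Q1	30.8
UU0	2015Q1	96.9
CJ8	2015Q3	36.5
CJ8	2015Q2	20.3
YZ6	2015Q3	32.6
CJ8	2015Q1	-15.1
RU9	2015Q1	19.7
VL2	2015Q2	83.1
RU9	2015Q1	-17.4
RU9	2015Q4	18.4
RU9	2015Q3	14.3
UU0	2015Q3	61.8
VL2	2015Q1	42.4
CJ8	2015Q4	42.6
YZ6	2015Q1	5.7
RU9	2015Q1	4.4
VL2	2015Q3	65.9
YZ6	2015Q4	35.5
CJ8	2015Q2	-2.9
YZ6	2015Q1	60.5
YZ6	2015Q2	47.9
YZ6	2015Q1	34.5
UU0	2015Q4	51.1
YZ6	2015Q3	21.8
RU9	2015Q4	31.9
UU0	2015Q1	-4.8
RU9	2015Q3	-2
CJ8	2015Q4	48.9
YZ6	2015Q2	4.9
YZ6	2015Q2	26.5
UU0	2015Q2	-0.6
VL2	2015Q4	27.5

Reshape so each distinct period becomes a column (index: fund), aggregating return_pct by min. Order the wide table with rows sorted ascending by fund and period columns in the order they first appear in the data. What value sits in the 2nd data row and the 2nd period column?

With rows sorted ascending by fund, row 2 is fund=RU9. period columns in first-appearance order: 2015Q2, 2015Q1, 2015Q4, 2015Q3; column 2 is 2015Q1.
Long rows with fund=RU9, period=2015Q1: min(19.7, -17.4, 4.4) = -17.4.

-17.4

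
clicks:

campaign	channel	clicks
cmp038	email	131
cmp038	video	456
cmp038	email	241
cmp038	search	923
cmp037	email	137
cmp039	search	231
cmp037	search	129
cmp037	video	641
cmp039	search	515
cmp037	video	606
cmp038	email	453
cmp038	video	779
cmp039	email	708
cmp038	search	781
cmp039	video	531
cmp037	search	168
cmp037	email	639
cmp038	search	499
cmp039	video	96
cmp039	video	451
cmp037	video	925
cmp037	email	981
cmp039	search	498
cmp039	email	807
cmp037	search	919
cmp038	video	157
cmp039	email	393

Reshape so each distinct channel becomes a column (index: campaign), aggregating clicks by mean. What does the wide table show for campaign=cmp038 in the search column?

734.33

Rows with campaign=cmp038 and channel=search: clicks values are 923, 781, 499.
(923 + 781 + 499) / 3 = 734.33.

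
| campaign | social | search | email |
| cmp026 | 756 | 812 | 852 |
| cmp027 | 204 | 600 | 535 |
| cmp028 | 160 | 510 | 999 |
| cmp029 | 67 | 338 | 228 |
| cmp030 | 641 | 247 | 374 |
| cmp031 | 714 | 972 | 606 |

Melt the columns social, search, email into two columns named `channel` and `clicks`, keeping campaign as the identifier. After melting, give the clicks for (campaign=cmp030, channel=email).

374

Unpivoting turns each (campaign, wide-column) pair into one long row.
The wide cell at row cmp030, column email holds 374, so the long row (cmp030, email) has clicks=374.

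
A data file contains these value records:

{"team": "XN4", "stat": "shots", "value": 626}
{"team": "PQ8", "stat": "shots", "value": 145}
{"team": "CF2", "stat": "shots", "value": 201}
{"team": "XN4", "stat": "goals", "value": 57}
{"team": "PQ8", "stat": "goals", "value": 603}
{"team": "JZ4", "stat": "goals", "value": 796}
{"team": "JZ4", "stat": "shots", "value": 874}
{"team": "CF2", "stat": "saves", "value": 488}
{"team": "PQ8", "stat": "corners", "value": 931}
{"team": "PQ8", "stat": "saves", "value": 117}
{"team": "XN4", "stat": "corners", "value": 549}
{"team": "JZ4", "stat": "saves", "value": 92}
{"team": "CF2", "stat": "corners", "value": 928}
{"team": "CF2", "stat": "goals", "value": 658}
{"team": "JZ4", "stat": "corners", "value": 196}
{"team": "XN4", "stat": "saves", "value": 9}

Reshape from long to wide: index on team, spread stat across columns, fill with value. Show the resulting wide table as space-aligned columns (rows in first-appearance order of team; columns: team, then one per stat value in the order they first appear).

Columns: team plus the 4 distinct stat values (shots, goals, saves, corners).
For example, row XN4 column shots takes value=626 from the long row (XN4, shots).

team  shots  goals  saves  corners
XN4   626    57     9      549    
PQ8   145    603    117    931    
CF2   201    658    488    928    
JZ4   874    796    92     196    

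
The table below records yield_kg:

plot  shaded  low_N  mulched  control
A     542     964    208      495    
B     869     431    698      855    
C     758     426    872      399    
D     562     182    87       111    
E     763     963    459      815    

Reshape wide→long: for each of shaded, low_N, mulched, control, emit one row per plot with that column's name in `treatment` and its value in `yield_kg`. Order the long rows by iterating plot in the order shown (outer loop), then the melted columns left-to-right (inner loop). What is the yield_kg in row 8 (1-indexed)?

20 rows total (5 × 4). Row 8: index ⌊(8-1)/4⌋ = 1 into plot → B; (8-1) mod 4 = 3 into the melted columns → control.
So row 8 is (B, control, 855); yield_kg = 855.

855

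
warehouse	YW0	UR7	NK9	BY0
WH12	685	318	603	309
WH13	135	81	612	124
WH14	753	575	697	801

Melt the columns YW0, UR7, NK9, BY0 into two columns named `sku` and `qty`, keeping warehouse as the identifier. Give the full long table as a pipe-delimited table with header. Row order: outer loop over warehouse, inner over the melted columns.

| warehouse | sku | qty |
| WH12 | YW0 | 685 |
| WH12 | UR7 | 318 |
| WH12 | NK9 | 603 |
| WH12 | BY0 | 309 |
| WH13 | YW0 | 135 |
| WH13 | UR7 | 81 |
| WH13 | NK9 | 612 |
| WH13 | BY0 | 124 |
| WH14 | YW0 | 753 |
| WH14 | UR7 | 575 |
| WH14 | NK9 | 697 |
| WH14 | BY0 | 801 |

Each (warehouse, column) pair becomes one row: 3 × 4 = 12 rows.
For example, (WH12, YW0) → qty=685.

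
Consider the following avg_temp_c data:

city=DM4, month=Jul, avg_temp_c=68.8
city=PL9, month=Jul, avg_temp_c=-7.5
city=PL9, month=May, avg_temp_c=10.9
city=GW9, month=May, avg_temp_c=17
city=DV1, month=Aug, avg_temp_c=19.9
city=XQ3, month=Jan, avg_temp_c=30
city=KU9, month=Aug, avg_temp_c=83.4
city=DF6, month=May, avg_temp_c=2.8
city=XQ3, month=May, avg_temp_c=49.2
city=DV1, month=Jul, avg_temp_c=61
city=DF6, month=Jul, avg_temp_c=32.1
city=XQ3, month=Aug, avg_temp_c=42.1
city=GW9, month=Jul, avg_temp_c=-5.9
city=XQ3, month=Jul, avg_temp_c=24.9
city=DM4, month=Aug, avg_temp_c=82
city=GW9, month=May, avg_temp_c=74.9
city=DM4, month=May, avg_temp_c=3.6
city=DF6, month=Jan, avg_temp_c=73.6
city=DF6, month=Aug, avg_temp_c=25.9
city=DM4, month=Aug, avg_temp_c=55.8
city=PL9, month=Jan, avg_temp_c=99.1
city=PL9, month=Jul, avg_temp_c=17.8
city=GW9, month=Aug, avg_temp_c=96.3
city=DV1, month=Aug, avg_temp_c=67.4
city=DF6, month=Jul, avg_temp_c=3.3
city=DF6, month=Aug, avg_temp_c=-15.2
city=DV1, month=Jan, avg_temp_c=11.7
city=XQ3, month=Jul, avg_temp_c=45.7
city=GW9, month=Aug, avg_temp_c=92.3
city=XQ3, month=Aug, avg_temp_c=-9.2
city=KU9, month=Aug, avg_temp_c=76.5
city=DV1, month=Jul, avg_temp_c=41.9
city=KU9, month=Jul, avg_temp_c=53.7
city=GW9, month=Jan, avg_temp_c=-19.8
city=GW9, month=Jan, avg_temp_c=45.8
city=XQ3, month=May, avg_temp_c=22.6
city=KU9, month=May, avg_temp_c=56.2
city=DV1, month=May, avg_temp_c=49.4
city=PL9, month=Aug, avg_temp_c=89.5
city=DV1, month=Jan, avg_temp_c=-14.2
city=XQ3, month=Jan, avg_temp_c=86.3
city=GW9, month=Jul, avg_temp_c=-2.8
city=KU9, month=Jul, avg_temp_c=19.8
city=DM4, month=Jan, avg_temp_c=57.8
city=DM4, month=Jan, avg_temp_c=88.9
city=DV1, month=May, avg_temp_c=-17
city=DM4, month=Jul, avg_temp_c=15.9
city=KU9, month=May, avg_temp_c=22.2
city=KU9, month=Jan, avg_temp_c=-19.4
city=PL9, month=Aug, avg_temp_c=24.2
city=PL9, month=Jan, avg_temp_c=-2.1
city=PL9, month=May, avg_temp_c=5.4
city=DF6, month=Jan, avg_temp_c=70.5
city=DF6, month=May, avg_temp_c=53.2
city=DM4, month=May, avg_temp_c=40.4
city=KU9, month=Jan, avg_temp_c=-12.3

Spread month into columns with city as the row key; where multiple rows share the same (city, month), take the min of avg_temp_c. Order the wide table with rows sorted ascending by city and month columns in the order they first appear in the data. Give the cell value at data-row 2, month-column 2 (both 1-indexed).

With rows sorted ascending by city, row 2 is city=DM4. month columns in first-appearance order: Jul, May, Aug, Jan; column 2 is May.
Long rows with city=DM4, month=May: min(3.6, 40.4) = 3.6.

3.6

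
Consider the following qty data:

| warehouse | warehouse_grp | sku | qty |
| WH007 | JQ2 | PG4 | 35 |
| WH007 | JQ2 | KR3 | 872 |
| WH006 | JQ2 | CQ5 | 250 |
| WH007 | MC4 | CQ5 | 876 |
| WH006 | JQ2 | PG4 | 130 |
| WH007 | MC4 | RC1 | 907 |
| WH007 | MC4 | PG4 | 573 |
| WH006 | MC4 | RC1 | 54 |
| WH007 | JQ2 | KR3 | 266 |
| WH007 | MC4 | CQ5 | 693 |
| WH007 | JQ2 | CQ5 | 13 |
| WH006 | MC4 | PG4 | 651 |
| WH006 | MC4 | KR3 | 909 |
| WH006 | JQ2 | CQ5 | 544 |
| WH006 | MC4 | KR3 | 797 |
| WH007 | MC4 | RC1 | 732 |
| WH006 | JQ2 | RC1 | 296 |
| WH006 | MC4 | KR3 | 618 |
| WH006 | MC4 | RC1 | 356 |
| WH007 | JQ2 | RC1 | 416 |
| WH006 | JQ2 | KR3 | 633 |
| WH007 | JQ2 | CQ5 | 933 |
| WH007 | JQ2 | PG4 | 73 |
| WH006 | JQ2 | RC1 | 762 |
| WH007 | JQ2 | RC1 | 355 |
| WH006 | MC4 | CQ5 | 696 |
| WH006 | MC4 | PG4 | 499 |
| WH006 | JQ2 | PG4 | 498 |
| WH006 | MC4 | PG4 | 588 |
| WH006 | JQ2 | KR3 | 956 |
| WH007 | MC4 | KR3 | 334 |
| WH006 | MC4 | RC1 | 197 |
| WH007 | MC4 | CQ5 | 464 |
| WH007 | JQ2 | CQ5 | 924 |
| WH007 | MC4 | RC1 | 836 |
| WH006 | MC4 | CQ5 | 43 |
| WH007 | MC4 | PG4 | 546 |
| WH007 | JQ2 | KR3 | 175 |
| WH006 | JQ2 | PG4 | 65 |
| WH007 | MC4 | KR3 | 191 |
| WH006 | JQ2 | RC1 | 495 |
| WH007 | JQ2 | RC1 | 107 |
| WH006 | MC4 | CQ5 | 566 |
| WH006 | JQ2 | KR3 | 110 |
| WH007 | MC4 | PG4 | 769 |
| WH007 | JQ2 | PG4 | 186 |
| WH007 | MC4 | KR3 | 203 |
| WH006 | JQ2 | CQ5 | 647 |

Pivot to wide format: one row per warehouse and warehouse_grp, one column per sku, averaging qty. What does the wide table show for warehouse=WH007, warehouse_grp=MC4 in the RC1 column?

825

Rows with warehouse=WH007, warehouse_grp=MC4 and sku=RC1: qty values are 907, 732, 836.
(907 + 732 + 836) / 3 = 825.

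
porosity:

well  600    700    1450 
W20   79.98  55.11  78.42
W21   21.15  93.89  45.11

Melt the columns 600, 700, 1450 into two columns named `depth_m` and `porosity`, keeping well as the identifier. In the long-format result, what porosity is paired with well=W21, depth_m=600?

21.15

Unpivoting turns each (well, wide-column) pair into one long row.
The wide cell at row W21, column 600 holds 21.15, so the long row (W21, 600) has porosity=21.15.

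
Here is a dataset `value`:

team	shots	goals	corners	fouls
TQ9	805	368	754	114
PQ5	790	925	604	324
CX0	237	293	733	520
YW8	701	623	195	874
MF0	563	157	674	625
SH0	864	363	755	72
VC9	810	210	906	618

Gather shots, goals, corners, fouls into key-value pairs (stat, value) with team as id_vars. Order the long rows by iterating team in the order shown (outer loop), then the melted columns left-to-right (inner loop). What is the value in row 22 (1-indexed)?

363

28 rows total (7 × 4). Row 22: index ⌊(22-1)/4⌋ = 5 into team → SH0; (22-1) mod 4 = 1 into the melted columns → goals.
So row 22 is (SH0, goals, 363); value = 363.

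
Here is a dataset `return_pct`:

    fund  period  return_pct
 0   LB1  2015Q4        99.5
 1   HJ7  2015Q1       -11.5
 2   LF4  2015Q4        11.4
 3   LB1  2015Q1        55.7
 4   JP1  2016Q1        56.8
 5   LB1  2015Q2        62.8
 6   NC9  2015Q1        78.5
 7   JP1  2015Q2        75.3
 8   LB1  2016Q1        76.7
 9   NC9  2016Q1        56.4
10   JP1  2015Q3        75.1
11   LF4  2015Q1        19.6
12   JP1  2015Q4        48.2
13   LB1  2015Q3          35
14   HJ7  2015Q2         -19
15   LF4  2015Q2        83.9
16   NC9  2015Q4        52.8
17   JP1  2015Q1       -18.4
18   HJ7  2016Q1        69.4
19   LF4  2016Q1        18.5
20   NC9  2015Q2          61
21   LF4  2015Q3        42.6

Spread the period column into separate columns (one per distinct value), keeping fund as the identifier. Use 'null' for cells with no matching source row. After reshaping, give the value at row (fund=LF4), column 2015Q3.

The long row with fund=LF4, period=2015Q3 has return_pct=42.6.

42.6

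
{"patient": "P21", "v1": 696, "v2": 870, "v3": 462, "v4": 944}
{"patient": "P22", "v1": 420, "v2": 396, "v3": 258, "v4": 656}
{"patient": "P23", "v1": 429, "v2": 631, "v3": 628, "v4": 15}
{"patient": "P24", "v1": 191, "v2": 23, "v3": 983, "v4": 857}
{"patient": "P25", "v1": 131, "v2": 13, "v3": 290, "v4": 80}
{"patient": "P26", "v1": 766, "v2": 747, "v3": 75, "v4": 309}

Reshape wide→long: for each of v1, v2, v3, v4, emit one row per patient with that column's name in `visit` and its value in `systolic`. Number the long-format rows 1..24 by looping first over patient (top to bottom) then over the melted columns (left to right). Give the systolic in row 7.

258

24 rows total (6 × 4). Row 7: index ⌊(7-1)/4⌋ = 1 into patient → P22; (7-1) mod 4 = 2 into the melted columns → v3.
So row 7 is (P22, v3, 258); systolic = 258.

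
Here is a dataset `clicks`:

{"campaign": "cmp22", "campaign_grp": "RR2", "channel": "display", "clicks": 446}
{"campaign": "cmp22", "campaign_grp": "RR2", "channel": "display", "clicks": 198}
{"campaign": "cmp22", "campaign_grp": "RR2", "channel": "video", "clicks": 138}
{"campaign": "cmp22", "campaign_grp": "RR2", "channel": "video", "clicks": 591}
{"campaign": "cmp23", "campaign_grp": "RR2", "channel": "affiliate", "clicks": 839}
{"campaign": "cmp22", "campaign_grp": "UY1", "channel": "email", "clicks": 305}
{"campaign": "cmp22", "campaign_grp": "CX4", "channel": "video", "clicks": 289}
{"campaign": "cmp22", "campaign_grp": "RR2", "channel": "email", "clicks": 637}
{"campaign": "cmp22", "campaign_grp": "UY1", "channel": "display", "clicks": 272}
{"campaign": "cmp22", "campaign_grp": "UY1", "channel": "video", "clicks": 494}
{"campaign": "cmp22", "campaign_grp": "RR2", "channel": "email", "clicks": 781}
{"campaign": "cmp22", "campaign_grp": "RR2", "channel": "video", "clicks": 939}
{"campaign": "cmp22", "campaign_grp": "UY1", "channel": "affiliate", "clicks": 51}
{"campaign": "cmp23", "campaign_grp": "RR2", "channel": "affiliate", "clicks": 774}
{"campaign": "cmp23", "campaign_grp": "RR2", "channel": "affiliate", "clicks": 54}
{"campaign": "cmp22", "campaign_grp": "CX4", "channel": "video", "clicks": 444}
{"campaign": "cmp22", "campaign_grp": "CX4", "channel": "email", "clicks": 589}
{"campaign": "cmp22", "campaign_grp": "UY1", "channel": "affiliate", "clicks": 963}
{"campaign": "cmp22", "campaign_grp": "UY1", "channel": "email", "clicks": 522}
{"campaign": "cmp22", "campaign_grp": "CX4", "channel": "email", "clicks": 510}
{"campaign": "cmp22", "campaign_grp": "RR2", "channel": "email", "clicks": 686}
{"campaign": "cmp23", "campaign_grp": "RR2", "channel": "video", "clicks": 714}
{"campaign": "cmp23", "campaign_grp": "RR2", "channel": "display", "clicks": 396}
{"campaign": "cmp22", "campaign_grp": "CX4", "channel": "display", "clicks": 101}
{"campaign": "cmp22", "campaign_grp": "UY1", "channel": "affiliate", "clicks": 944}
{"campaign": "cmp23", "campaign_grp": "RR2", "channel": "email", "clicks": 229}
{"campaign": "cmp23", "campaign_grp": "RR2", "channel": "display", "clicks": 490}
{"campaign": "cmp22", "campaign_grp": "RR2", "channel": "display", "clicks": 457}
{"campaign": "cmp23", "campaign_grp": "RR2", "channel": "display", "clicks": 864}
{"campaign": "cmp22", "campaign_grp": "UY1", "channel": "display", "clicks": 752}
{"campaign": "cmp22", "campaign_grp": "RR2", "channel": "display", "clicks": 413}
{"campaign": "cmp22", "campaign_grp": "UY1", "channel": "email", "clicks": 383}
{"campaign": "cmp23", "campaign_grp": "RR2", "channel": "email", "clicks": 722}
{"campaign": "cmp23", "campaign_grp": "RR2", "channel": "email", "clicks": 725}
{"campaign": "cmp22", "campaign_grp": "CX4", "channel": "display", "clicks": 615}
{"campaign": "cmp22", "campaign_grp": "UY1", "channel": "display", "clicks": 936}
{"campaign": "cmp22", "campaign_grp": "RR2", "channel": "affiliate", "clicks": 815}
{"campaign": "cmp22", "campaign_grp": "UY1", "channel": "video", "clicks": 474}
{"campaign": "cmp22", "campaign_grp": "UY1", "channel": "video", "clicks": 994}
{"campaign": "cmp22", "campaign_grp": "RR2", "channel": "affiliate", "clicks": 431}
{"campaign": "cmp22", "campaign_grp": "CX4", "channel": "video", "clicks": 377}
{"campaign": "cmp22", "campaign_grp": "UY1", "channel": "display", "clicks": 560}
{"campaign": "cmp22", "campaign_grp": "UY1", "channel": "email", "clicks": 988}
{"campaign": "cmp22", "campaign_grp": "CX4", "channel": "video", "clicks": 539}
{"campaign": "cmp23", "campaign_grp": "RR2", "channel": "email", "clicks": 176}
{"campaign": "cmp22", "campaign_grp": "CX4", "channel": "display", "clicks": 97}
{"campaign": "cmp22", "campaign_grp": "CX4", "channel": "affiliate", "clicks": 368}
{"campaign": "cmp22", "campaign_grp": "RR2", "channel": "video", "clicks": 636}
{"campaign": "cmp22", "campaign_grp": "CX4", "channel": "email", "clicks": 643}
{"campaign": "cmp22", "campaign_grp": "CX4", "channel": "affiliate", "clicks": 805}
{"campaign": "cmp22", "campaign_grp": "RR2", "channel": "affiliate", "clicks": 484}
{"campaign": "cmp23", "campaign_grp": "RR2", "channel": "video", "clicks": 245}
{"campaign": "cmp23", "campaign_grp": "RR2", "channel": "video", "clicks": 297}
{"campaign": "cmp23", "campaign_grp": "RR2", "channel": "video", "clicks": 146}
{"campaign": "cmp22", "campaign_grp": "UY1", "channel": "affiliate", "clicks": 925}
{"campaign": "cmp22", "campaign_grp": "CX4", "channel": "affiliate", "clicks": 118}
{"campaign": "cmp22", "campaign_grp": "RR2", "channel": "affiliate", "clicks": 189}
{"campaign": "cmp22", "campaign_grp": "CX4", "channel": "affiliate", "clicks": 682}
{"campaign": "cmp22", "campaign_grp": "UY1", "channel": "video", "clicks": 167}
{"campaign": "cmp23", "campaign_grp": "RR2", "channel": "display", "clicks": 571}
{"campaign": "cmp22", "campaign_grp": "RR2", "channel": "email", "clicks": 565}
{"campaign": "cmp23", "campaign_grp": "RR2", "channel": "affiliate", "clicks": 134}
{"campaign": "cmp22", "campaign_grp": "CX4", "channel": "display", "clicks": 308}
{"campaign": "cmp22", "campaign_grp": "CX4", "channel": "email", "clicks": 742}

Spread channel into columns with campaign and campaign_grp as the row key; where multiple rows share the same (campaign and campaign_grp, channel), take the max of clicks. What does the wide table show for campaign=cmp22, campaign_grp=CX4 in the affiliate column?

Rows with campaign=cmp22, campaign_grp=CX4 and channel=affiliate: clicks values are 368, 805, 118, 682.
max(368, 805, 118, 682) = 805.

805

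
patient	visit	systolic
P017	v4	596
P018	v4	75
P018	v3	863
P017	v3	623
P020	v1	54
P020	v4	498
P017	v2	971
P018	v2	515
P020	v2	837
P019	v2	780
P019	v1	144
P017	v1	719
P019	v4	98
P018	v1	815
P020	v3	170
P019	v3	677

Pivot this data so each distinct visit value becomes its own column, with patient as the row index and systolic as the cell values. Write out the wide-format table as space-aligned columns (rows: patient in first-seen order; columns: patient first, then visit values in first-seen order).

patient  v4   v3   v1   v2 
P017     596  623  719  971
P018     75   863  815  515
P020     498  170  54   837
P019     98   677  144  780

Columns: patient plus the 4 distinct visit values (v4, v3, v1, v2).
For example, row P017 column v4 takes systolic=596 from the long row (P017, v4).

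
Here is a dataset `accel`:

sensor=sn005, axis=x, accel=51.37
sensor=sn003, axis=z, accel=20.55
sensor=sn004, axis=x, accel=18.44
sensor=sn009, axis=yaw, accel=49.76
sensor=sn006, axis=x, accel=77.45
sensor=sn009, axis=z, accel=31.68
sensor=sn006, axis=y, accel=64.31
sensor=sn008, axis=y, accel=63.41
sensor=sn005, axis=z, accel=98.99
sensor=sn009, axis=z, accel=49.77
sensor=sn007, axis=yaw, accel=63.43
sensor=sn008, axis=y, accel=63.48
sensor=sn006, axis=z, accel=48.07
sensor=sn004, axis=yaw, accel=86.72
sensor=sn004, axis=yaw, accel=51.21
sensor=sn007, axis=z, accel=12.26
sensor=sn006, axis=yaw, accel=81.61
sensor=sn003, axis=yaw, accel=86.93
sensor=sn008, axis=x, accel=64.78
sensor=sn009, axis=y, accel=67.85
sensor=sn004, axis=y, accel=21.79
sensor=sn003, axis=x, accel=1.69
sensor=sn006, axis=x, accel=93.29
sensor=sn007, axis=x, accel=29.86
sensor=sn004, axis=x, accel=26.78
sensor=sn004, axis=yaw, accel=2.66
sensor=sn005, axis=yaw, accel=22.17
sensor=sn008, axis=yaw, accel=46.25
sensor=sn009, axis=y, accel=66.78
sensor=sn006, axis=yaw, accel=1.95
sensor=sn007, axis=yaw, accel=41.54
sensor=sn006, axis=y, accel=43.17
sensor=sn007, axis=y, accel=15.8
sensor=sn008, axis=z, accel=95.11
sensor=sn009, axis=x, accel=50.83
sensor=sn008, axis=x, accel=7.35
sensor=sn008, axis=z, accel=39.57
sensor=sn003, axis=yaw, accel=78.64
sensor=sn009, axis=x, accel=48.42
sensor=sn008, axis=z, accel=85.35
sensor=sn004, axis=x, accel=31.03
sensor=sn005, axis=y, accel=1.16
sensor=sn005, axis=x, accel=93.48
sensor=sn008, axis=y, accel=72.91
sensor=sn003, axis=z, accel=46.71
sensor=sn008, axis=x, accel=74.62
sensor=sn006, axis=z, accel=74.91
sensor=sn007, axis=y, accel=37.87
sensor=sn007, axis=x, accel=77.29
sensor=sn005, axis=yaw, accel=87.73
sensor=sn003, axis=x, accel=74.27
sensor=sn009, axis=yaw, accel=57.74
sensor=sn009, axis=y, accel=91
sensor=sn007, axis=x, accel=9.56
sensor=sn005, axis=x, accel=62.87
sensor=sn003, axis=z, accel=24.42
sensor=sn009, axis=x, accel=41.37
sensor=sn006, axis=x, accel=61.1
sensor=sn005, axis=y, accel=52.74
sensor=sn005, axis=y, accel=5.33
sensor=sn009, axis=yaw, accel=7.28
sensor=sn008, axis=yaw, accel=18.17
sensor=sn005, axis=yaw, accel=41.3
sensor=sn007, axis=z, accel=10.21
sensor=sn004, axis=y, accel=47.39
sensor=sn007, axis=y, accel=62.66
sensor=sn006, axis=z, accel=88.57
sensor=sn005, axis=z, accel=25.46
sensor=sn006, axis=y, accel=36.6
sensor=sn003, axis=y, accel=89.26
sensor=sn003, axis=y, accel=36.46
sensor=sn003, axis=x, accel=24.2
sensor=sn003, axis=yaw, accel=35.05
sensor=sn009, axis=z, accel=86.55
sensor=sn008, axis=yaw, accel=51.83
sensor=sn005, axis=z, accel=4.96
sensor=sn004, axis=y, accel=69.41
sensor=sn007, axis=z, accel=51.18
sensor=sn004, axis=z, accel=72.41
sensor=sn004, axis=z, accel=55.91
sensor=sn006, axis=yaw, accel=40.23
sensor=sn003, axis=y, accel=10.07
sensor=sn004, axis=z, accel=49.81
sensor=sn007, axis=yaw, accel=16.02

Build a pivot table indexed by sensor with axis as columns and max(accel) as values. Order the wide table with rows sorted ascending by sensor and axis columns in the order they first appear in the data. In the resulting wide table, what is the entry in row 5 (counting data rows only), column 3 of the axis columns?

63.43

With rows sorted ascending by sensor, row 5 is sensor=sn007. axis columns in first-appearance order: x, z, yaw, y; column 3 is yaw.
Long rows with sensor=sn007, axis=yaw: max(63.43, 41.54, 16.02) = 63.43.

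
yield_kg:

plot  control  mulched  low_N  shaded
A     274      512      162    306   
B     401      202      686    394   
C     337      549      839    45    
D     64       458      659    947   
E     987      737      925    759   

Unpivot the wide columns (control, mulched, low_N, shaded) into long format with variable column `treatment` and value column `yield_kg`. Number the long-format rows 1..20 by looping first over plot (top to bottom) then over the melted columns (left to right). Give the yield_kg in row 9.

20 rows total (5 × 4). Row 9: index ⌊(9-1)/4⌋ = 2 into plot → C; (9-1) mod 4 = 0 into the melted columns → control.
So row 9 is (C, control, 337); yield_kg = 337.

337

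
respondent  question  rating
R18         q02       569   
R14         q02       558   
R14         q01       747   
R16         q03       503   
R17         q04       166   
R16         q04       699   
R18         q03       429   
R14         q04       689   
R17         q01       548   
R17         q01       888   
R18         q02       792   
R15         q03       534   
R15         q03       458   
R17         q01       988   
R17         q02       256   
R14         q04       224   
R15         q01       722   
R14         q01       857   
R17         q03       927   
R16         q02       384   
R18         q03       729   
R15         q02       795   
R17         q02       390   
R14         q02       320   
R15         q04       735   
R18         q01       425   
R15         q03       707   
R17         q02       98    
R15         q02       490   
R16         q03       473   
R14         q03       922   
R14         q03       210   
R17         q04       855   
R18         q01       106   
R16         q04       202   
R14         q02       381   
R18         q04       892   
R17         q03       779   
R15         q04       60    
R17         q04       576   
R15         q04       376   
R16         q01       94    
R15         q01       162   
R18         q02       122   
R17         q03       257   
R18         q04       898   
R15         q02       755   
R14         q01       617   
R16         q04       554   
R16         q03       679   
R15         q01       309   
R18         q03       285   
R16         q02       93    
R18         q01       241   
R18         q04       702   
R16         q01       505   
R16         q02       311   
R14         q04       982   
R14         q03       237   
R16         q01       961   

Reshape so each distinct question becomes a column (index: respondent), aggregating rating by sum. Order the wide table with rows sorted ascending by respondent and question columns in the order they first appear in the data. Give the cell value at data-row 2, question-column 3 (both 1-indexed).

With rows sorted ascending by respondent, row 2 is respondent=R15. question columns in first-appearance order: q02, q01, q03, q04; column 3 is q03.
Long rows with respondent=R15, question=q03: 534 + 458 + 707 = 1699.

1699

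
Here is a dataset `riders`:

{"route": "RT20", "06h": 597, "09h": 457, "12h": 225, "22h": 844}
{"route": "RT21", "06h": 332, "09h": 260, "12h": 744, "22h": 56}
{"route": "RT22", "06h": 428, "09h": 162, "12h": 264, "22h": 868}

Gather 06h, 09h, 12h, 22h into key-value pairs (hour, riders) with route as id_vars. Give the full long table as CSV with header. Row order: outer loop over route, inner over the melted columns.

route,hour,riders
RT20,06h,597
RT20,09h,457
RT20,12h,225
RT20,22h,844
RT21,06h,332
RT21,09h,260
RT21,12h,744
RT21,22h,56
RT22,06h,428
RT22,09h,162
RT22,12h,264
RT22,22h,868

Each (route, column) pair becomes one row: 3 × 4 = 12 rows.
For example, (RT20, 06h) → riders=597.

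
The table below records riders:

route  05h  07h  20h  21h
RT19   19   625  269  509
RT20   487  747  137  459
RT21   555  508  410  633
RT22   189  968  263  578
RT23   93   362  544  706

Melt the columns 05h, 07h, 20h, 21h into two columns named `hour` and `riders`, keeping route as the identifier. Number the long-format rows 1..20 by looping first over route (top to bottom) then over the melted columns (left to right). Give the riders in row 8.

20 rows total (5 × 4). Row 8: index ⌊(8-1)/4⌋ = 1 into route → RT20; (8-1) mod 4 = 3 into the melted columns → 21h.
So row 8 is (RT20, 21h, 459); riders = 459.

459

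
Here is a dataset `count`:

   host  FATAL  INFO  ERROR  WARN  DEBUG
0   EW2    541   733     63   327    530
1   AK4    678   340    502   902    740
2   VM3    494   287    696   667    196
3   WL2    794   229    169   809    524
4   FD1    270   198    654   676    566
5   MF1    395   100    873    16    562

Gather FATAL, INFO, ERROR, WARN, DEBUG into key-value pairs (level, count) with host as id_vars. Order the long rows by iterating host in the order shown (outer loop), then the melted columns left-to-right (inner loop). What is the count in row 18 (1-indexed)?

30 rows total (6 × 5). Row 18: index ⌊(18-1)/5⌋ = 3 into host → WL2; (18-1) mod 5 = 2 into the melted columns → ERROR.
So row 18 is (WL2, ERROR, 169); count = 169.

169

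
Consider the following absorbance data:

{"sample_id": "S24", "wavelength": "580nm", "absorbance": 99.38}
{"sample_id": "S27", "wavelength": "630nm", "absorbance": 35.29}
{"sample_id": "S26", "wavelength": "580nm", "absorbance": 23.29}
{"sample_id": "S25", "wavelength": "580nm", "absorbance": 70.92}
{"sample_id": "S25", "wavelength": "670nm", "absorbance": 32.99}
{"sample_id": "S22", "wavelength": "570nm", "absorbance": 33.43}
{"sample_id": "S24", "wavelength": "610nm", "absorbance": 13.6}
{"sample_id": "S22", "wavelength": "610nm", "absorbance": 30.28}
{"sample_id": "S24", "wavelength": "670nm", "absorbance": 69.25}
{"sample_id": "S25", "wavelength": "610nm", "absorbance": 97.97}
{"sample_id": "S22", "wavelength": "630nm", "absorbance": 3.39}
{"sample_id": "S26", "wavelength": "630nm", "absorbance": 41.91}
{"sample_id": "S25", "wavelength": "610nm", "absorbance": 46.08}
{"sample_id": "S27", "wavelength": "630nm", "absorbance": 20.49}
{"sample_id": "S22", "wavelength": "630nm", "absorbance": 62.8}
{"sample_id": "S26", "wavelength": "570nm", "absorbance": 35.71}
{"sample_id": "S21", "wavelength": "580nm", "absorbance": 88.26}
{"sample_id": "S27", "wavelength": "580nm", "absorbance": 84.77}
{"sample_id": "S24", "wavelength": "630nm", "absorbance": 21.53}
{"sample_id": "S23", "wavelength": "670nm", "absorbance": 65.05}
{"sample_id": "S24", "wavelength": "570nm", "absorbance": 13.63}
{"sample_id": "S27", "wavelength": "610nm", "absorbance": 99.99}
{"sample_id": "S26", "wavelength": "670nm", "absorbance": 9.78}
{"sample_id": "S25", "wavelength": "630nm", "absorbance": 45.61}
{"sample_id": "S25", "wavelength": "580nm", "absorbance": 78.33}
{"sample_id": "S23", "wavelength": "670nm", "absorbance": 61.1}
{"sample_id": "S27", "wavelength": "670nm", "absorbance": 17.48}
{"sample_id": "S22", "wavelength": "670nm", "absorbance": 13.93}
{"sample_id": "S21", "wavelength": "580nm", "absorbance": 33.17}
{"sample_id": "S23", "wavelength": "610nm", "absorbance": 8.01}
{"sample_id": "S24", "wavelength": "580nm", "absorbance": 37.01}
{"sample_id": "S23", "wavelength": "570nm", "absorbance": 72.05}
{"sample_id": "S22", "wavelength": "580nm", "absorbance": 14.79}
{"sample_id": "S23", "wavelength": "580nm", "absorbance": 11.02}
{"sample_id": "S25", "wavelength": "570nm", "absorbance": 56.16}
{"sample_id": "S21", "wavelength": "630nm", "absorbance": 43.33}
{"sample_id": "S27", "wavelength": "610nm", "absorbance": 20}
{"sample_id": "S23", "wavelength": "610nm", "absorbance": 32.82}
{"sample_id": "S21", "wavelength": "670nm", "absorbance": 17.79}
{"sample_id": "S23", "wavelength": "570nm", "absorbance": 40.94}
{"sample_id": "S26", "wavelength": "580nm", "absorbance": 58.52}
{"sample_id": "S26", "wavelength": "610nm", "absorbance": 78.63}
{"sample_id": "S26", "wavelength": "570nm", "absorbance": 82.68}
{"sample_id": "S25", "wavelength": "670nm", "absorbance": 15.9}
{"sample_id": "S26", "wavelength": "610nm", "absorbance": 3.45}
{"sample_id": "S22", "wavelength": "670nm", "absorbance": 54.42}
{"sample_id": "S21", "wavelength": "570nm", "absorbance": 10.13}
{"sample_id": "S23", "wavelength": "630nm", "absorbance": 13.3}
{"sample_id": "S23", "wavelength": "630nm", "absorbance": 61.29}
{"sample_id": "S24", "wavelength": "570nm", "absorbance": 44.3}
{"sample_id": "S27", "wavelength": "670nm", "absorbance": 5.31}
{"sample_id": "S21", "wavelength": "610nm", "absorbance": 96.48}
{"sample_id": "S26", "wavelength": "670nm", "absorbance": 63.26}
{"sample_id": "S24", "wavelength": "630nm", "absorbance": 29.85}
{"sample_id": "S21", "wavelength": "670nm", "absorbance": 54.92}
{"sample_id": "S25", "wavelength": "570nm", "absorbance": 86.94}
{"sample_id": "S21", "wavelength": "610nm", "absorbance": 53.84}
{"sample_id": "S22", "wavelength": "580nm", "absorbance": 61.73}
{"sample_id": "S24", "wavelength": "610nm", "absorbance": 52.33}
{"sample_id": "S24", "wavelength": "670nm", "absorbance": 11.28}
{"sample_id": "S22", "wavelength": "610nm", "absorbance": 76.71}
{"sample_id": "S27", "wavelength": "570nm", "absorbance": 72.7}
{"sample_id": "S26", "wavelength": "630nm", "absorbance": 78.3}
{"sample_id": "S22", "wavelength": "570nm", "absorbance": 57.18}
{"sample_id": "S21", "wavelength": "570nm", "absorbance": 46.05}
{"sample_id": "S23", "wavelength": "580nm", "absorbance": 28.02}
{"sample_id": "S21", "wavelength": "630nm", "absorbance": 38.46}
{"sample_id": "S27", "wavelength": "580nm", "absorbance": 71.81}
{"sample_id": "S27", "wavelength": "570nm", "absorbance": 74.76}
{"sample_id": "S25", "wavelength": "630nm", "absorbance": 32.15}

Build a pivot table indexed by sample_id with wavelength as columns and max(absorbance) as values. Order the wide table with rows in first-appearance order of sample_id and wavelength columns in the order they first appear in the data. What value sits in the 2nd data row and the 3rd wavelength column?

17.48

With rows in first-appearance order of sample_id, row 2 is sample_id=S27. wavelength columns in first-appearance order: 580nm, 630nm, 670nm, 570nm, 610nm; column 3 is 670nm.
Long rows with sample_id=S27, wavelength=670nm: max(17.48, 5.31) = 17.48.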